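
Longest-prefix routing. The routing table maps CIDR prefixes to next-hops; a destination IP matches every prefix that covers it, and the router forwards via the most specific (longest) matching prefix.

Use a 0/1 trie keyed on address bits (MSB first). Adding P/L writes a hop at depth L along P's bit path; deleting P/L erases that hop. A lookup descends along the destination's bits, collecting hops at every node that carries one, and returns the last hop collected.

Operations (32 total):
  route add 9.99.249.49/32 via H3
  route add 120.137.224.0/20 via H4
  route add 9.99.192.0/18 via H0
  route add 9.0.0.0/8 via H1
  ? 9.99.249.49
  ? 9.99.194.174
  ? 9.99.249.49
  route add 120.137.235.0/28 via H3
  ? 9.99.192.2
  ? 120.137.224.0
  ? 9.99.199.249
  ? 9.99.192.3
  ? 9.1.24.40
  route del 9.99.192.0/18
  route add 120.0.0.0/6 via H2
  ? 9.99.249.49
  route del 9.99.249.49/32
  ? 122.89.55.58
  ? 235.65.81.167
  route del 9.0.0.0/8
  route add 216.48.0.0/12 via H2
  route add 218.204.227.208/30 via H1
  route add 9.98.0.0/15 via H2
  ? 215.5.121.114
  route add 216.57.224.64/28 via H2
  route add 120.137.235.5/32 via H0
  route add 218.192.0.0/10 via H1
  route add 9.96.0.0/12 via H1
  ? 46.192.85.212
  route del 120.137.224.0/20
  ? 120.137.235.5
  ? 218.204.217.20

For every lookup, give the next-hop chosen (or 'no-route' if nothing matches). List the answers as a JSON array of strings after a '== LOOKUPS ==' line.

Process each operation:
  + 9.99.249.49/32 (H3) depth=32
  + 120.137.224.0/20 (H4) depth=20
  + 9.99.192.0/18 (H0) depth=18
  + 9.0.0.0/8 (H1) depth=8
  Q 9.99.249.49: descend 00001001011000111111100100110001 ; hops seen [H1,H0,H3] ; pick H3
  Q 9.99.194.174: descend 000010010110001111 ; hops seen [H1,H0] ; pick H0
  Q 9.99.249.49: descend 00001001011000111111100100110001 ; hops seen [H1,H0,H3] ; pick H3
  + 120.137.235.0/28 (H3) depth=28
  Q 9.99.192.2: descend 000010010110001111 ; hops seen [H1,H0] ; pick H0
  Q 120.137.224.0: descend 01111000100010011110 ; hops seen [H4] ; pick H4
  Q 9.99.199.249: descend 000010010110001111 ; hops seen [H1,H0] ; pick H0
  Q 9.99.192.3: descend 000010010110001111 ; hops seen [H1,H0] ; pick H0
  Q 9.1.24.40: descend 000010010 ; hops seen [H1] ; pick H1
  - 9.99.192.0/18 clear@18
  + 120.0.0.0/6 (H2) depth=6
  Q 9.99.249.49: descend 00001001011000111111100100110001 ; hops seen [H1,H3] ; pick H3
  - 9.99.249.49/32 clear@32
  Q 122.89.55.58: descend 011110 ; hops seen [H2] ; pick H2
  Q 235.65.81.167: descend ε ; hops seen [∅] ; pick no-route
  - 9.0.0.0/8 clear@8
  + 216.48.0.0/12 (H2) depth=12
  + 218.204.227.208/30 (H1) depth=30
  + 9.98.0.0/15 (H2) depth=15
  Q 215.5.121.114: descend 1101 ; hops seen [∅] ; pick no-route
  + 216.57.224.64/28 (H2) depth=28
  + 120.137.235.5/32 (H0) depth=32
  + 218.192.0.0/10 (H1) depth=10
  + 9.96.0.0/12 (H1) depth=12
  Q 46.192.85.212: descend 00 ; hops seen [∅] ; pick no-route
  - 120.137.224.0/20 clear@20
  Q 120.137.235.5: descend 01111000100010011110101100000101 ; hops seen [H2,H3,H0] ; pick H0
  Q 218.204.217.20: descend 110110101100110011 ; hops seen [H1] ; pick H1

== LOOKUPS ==
["H3","H0","H3","H0","H4","H0","H0","H1","H3","H2","no-route","no-route","no-route","H0","H1"]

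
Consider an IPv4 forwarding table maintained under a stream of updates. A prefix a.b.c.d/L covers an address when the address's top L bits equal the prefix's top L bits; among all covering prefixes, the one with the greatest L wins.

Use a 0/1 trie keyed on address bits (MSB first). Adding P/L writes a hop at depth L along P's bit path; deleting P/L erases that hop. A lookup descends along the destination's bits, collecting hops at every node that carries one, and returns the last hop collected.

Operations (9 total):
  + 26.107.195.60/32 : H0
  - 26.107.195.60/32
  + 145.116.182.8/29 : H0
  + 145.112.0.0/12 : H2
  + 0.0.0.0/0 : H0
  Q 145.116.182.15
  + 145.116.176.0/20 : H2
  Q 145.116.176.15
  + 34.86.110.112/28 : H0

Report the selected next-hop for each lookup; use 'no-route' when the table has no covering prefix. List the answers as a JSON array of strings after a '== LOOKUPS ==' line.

Apply in order:
  + 26.107.195.60/32 (H0) depth=32
  del 26.107.195.60/32 (clear depth 32)
  + 145.116.182.8/29 (H0) depth=29
  + 145.112.0.0/12 (H2) depth=12
  + 0.0.0.0/0 (H0) depth=0
  ? 145.116.182.15  path d0:H0→d1:-→d2:-→d3:-→d4:-→d5:-→d6:-→d7:-→d8:-→d9:-→d10:-→d11:-→d12:H2→d13:-→d14:-→d15:-→d16:-→d17:-→d18:-→d19:-→d20:-→d21:-→d22:-→d23:-→d24:-→d25:-→d26:-→d27:-→d28:-→d29:H0  best=H0
  + 145.116.176.0/20 (H2) depth=20
  ? 145.116.176.15  path d0:H0→d1:-→d2:-→d3:-→d4:-→d5:-→d6:-→d7:-→d8:-→d9:-→d10:-→d11:-→d12:H2→d13:-→d14:-→d15:-→d16:-→d17:-→d18:-→d19:-→d20:H2→d21:-  best=H2
  + 34.86.110.112/28 (H0) depth=28

== LOOKUPS ==
["H0","H2"]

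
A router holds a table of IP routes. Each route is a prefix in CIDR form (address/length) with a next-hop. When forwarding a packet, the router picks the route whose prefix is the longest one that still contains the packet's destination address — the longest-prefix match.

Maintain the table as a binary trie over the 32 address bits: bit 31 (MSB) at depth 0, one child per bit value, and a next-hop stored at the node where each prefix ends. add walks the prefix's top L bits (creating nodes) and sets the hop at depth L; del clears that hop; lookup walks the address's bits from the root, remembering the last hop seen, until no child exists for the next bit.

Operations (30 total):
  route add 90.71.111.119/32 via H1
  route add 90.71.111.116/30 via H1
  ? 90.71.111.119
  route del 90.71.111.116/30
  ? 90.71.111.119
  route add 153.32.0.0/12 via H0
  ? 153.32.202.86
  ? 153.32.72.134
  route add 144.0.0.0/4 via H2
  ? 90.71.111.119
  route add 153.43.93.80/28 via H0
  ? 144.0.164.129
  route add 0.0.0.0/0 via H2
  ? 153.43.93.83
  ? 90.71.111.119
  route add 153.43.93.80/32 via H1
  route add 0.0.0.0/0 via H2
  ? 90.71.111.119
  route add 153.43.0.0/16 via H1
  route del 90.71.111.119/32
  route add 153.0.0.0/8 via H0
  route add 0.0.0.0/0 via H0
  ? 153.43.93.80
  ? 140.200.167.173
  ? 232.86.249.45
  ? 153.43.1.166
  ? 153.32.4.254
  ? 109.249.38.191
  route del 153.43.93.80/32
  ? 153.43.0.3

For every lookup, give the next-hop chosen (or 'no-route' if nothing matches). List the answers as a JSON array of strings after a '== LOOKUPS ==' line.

Process each operation:
  add 90.71.111.119/32 -> H1 at depth 32
  add 90.71.111.116/30 -> H1 at depth 30
  lookup 90.71.111.119: bits 01011010010001110110111101110111 walk d0:-→d1:-→d2:-→d3:-→d4:-→d5:-→d6:-→d7:-→d8:-→d9:-→d10:-→d11:-→d12:-→d13:-→d14:-→d15:-→d16:-→d17:-→d18:-→d19:-→d20:-→d21:-→d22:-→d23:-→d24:-→d25:-→d26:-→d27:-→d28:-→d29:-→d30:H1→d31:-→d32:H1 -> H1
  del 90.71.111.116/30 (clear depth 30)
  lookup 90.71.111.119: bits 01011010010001110110111101110111 walk d0:-→d1:-→d2:-→d3:-→d4:-→d5:-→d6:-→d7:-→d8:-→d9:-→d10:-→d11:-→d12:-→d13:-→d14:-→d15:-→d16:-→d17:-→d18:-→d19:-→d20:-→d21:-→d22:-→d23:-→d24:-→d25:-→d26:-→d27:-→d28:-→d29:-→d30:-→d31:-→d32:H1 -> H1
  add 153.32.0.0/12 -> H0 at depth 12
  lookup 153.32.202.86: bits 100110010010 walk d0:-→d1:-→d2:-→d3:-→d4:-→d5:-→d6:-→d7:-→d8:-→d9:-→d10:-→d11:-→d12:H0 -> H0
  lookup 153.32.72.134: bits 100110010010 walk d0:-→d1:-→d2:-→d3:-→d4:-→d5:-→d6:-→d7:-→d8:-→d9:-→d10:-→d11:-→d12:H0 -> H0
  add 144.0.0.0/4 -> H2 at depth 4
  lookup 90.71.111.119: bits 01011010010001110110111101110111 walk d0:-→d1:-→d2:-→d3:-→d4:-→d5:-→d6:-→d7:-→d8:-→d9:-→d10:-→d11:-→d12:-→d13:-→d14:-→d15:-→d16:-→d17:-→d18:-→d19:-→d20:-→d21:-→d22:-→d23:-→d24:-→d25:-→d26:-→d27:-→d28:-→d29:-→d30:-→d31:-→d32:H1 -> H1
  add 153.43.93.80/28 -> H0 at depth 28
  lookup 144.0.164.129: bits 1001 walk d0:-→d1:-→d2:-→d3:-→d4:H2 -> H2
  add 0.0.0.0/0 -> H2 at depth 0
  lookup 153.43.93.83: bits 1001100100101011010111010101 walk d0:H2→d1:-→d2:-→d3:-→d4:H2→d5:-→d6:-→d7:-→d8:-→d9:-→d10:-→d11:-→d12:H0→d13:-→d14:-→d15:-→d16:-→d17:-→d18:-→d19:-→d20:-→d21:-→d22:-→d23:-→d24:-→d25:-→d26:-→d27:-→d28:H0 -> H0
  lookup 90.71.111.119: bits 01011010010001110110111101110111 walk d0:H2→d1:-→d2:-→d3:-→d4:-→d5:-→d6:-→d7:-→d8:-→d9:-→d10:-→d11:-→d12:-→d13:-→d14:-→d15:-→d16:-→d17:-→d18:-→d19:-→d20:-→d21:-→d22:-→d23:-→d24:-→d25:-→d26:-→d27:-→d28:-→d29:-→d30:-→d31:-→d32:H1 -> H1
  add 153.43.93.80/32 -> H1 at depth 32
  add 0.0.0.0/0 -> H2 at depth 0
  lookup 90.71.111.119: bits 01011010010001110110111101110111 walk d0:H2→d1:-→d2:-→d3:-→d4:-→d5:-→d6:-→d7:-→d8:-→d9:-→d10:-→d11:-→d12:-→d13:-→d14:-→d15:-→d16:-→d17:-→d18:-→d19:-→d20:-→d21:-→d22:-→d23:-→d24:-→d25:-→d26:-→d27:-→d28:-→d29:-→d30:-→d31:-→d32:H1 -> H1
  add 153.43.0.0/16 -> H1 at depth 16
  del 90.71.111.119/32 (clear depth 32)
  add 153.0.0.0/8 -> H0 at depth 8
  add 0.0.0.0/0 -> H0 at depth 0
  lookup 153.43.93.80: bits 10011001001010110101110101010000 walk d0:H0→d1:-→d2:-→d3:-→d4:H2→d5:-→d6:-→d7:-→d8:H0→d9:-→d10:-→d11:-→d12:H0→d13:-→d14:-→d15:-→d16:H1→d17:-→d18:-→d19:-→d20:-→d21:-→d22:-→d23:-→d24:-→d25:-→d26:-→d27:-→d28:H0→d29:-→d30:-→d31:-→d32:H1 -> H1
  lookup 140.200.167.173: bits 100 walk d0:H0→d1:-→d2:-→d3:- -> H0
  lookup 232.86.249.45: bits 1 walk d0:H0→d1:- -> H0
  lookup 153.43.1.166: bits 10011001001010110 walk d0:H0→d1:-→d2:-→d3:-→d4:H2→d5:-→d6:-→d7:-→d8:H0→d9:-→d10:-→d11:-→d12:H0→d13:-→d14:-→d15:-→d16:H1→d17:- -> H1
  lookup 153.32.4.254: bits 100110010010 walk d0:H0→d1:-→d2:-→d3:-→d4:H2→d5:-→d6:-→d7:-→d8:H0→d9:-→d10:-→d11:-→d12:H0 -> H0
  lookup 109.249.38.191: bits 01 walk d0:H0→d1:-→d2:- -> H0
  del 153.43.93.80/32 (clear depth 32)
  lookup 153.43.0.3: bits 10011001001010110 walk d0:H0→d1:-→d2:-→d3:-→d4:H2→d5:-→d6:-→d7:-→d8:H0→d9:-→d10:-→d11:-→d12:H0→d13:-→d14:-→d15:-→d16:H1→d17:- -> H1

== LOOKUPS ==
["H1","H1","H0","H0","H1","H2","H0","H1","H1","H1","H0","H0","H1","H0","H0","H1"]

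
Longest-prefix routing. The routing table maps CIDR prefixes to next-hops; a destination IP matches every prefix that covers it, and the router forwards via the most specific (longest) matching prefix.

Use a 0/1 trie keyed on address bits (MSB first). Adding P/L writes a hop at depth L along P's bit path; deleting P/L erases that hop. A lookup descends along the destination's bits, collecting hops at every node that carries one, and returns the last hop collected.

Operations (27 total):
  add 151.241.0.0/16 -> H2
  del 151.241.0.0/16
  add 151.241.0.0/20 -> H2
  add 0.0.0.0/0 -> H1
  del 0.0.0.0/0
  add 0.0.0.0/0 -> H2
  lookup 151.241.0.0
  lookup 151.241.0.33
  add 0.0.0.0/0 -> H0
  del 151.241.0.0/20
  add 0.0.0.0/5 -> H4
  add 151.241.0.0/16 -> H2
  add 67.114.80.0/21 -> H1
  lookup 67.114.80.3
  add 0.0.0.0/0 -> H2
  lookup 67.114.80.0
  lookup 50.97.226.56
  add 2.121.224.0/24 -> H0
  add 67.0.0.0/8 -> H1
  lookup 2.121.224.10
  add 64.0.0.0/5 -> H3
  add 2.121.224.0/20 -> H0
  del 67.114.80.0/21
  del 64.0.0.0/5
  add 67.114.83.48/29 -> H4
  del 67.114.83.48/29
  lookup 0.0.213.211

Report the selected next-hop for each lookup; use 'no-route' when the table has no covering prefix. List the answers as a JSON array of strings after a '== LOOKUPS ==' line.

Trace:
  add 151.241.0.0/16 -> H2 at depth 16
  del 151.241.0.0/16 (clear depth 16)
  add 151.241.0.0/20 -> H2 at depth 20
  add 0.0.0.0/0 -> H1 at depth 0
  del 0.0.0.0/0 (clear depth 0)
  add 0.0.0.0/0 -> H2 at depth 0
  ? 151.241.0.0  path d0:H2→d1:-→d2:-→d3:-→d4:-→d5:-→d6:-→d7:-→d8:-→d9:-→d10:-→d11:-→d12:-→d13:-→d14:-→d15:-→d16:-→d17:-→d18:-→d19:-→d20:H2  best=H2
  ? 151.241.0.33  path d0:H2→d1:-→d2:-→d3:-→d4:-→d5:-→d6:-→d7:-→d8:-→d9:-→d10:-→d11:-→d12:-→d13:-→d14:-→d15:-→d16:-→d17:-→d18:-→d19:-→d20:H2  best=H2
  add 0.0.0.0/0 -> H0 at depth 0
  del 151.241.0.0/20 (clear depth 20)
  add 0.0.0.0/5 -> H4 at depth 5
  add 151.241.0.0/16 -> H2 at depth 16
  add 67.114.80.0/21 -> H1 at depth 21
  ? 67.114.80.3  path d0:H0→d1:-→d2:-→d3:-→d4:-→d5:-→d6:-→d7:-→d8:-→d9:-→d10:-→d11:-→d12:-→d13:-→d14:-→d15:-→d16:-→d17:-→d18:-→d19:-→d20:-→d21:H1  best=H1
  add 0.0.0.0/0 -> H2 at depth 0
  ? 67.114.80.0  path d0:H2→d1:-→d2:-→d3:-→d4:-→d5:-→d6:-→d7:-→d8:-→d9:-→d10:-→d11:-→d12:-→d13:-→d14:-→d15:-→d16:-→d17:-→d18:-→d19:-→d20:-→d21:H1  best=H1
  ? 50.97.226.56  path d0:H2→d1:-→d2:-  best=H2
  add 2.121.224.0/24 -> H0 at depth 24
  add 67.0.0.0/8 -> H1 at depth 8
  ? 2.121.224.10  path d0:H2→d1:-→d2:-→d3:-→d4:-→d5:H4→d6:-→d7:-→d8:-→d9:-→d10:-→d11:-→d12:-→d13:-→d14:-→d15:-→d16:-→d17:-→d18:-→d19:-→d20:-→d21:-→d22:-→d23:-→d24:H0  best=H0
  add 64.0.0.0/5 -> H3 at depth 5
  add 2.121.224.0/20 -> H0 at depth 20
  del 67.114.80.0/21 (clear depth 21)
  del 64.0.0.0/5 (clear depth 5)
  add 67.114.83.48/29 -> H4 at depth 29
  del 67.114.83.48/29 (clear depth 29)
  ? 0.0.213.211  path d0:H2→d1:-→d2:-→d3:-→d4:-→d5:H4→d6:-  best=H4

== LOOKUPS ==
["H2","H2","H1","H1","H2","H0","H4"]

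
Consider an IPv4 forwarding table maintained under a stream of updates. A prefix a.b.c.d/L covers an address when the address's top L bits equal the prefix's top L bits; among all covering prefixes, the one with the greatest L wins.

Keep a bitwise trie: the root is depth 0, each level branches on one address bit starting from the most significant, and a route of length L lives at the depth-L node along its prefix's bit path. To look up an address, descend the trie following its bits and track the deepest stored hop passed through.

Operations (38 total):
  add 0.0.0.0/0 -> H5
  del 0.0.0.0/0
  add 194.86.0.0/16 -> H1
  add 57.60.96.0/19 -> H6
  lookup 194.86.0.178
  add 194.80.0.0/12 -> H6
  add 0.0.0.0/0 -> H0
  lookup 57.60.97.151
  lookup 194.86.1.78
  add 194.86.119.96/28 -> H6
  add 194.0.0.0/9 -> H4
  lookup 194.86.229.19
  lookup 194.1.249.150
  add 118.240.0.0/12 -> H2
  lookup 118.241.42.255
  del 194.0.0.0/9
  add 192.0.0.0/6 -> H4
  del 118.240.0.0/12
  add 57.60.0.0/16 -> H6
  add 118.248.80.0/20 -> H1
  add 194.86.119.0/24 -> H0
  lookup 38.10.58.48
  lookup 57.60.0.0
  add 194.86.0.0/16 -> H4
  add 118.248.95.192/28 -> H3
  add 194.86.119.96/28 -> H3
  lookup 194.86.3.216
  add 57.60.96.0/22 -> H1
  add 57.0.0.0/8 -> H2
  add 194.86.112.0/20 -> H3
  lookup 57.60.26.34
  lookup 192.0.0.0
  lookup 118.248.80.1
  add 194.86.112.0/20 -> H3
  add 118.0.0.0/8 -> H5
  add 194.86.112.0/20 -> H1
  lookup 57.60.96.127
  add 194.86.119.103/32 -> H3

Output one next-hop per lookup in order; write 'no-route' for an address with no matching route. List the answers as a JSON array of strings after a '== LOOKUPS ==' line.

Trace:
  add 0.0.0.0/0 -> H5 at depth 0
  del 0.0.0.0/0 (clear depth 0)
  add 194.86.0.0/16 -> H1 at depth 16
  add 57.60.96.0/19 -> H6 at depth 19
  Q 194.86.0.178: descend 1100001001010110 ; hops seen [H1] ; pick H1
  add 194.80.0.0/12 -> H6 at depth 12
  add 0.0.0.0/0 -> H0 at depth 0
  Q 57.60.97.151: descend 0011100100111100011 ; hops seen [H0,H6] ; pick H6
  Q 194.86.1.78: descend 1100001001010110 ; hops seen [H0,H6,H1] ; pick H1
  add 194.86.119.96/28 -> H6 at depth 28
  add 194.0.0.0/9 -> H4 at depth 9
  Q 194.86.229.19: descend 1100001001010110 ; hops seen [H0,H4,H6,H1] ; pick H1
  Q 194.1.249.150: descend 110000100 ; hops seen [H0,H4] ; pick H4
  add 118.240.0.0/12 -> H2 at depth 12
  Q 118.241.42.255: descend 011101101111 ; hops seen [H0,H2] ; pick H2
  del 194.0.0.0/9 (clear depth 9)
  add 192.0.0.0/6 -> H4 at depth 6
  del 118.240.0.0/12 (clear depth 12)
  add 57.60.0.0/16 -> H6 at depth 16
  add 118.248.80.0/20 -> H1 at depth 20
  add 194.86.119.0/24 -> H0 at depth 24
  Q 38.10.58.48: descend 001 ; hops seen [H0] ; pick H0
  Q 57.60.0.0: descend 00111001001111000 ; hops seen [H0,H6] ; pick H6
  add 194.86.0.0/16 -> H4 at depth 16
  add 118.248.95.192/28 -> H3 at depth 28
  add 194.86.119.96/28 -> H3 at depth 28
  Q 194.86.3.216: descend 11000010010101100 ; hops seen [H0,H4,H6,H4] ; pick H4
  add 57.60.96.0/22 -> H1 at depth 22
  add 57.0.0.0/8 -> H2 at depth 8
  add 194.86.112.0/20 -> H3 at depth 20
  Q 57.60.26.34: descend 00111001001111000 ; hops seen [H0,H2,H6] ; pick H6
  Q 192.0.0.0: descend 110000 ; hops seen [H0,H4] ; pick H4
  Q 118.248.80.1: descend 01110110111110000101 ; hops seen [H0,H1] ; pick H1
  add 194.86.112.0/20 -> H3 at depth 20
  add 118.0.0.0/8 -> H5 at depth 8
  add 194.86.112.0/20 -> H1 at depth 20
  Q 57.60.96.127: descend 0011100100111100011000 ; hops seen [H0,H2,H6,H6,H1] ; pick H1
  add 194.86.119.103/32 -> H3 at depth 32

== LOOKUPS ==
["H1","H6","H1","H1","H4","H2","H0","H6","H4","H6","H4","H1","H1"]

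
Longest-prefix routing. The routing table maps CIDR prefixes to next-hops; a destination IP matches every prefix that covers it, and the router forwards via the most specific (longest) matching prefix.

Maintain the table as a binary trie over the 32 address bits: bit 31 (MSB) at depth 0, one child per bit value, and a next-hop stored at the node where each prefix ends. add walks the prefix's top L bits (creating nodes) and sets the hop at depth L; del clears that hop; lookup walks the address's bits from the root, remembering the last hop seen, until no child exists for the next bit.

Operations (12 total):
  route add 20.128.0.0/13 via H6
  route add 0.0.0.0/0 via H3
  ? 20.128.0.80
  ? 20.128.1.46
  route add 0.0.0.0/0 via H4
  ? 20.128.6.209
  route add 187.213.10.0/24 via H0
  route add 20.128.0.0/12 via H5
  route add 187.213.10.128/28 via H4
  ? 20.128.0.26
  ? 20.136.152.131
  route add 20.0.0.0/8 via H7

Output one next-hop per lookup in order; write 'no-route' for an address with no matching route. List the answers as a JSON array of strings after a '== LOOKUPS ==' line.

Trace:
  + 20.128.0.0/13 (H6) depth=13
  + 0.0.0.0/0 (H3) depth=0
  ? 20.128.0.80  path d0:H3→d1:-→d2:-→d3:-→d4:-→d5:-→d6:-→d7:-→d8:-→d9:-→d10:-→d11:-→d12:-→d13:H6  best=H6
  ? 20.128.1.46  path d0:H3→d1:-→d2:-→d3:-→d4:-→d5:-→d6:-→d7:-→d8:-→d9:-→d10:-→d11:-→d12:-→d13:H6  best=H6
  + 0.0.0.0/0 (H4) depth=0
  ? 20.128.6.209  path d0:H4→d1:-→d2:-→d3:-→d4:-→d5:-→d6:-→d7:-→d8:-→d9:-→d10:-→d11:-→d12:-→d13:H6  best=H6
  + 187.213.10.0/24 (H0) depth=24
  + 20.128.0.0/12 (H5) depth=12
  + 187.213.10.128/28 (H4) depth=28
  ? 20.128.0.26  path d0:H4→d1:-→d2:-→d3:-→d4:-→d5:-→d6:-→d7:-→d8:-→d9:-→d10:-→d11:-→d12:H5→d13:H6  best=H6
  ? 20.136.152.131  path d0:H4→d1:-→d2:-→d3:-→d4:-→d5:-→d6:-→d7:-→d8:-→d9:-→d10:-→d11:-→d12:H5  best=H5
  + 20.0.0.0/8 (H7) depth=8

== LOOKUPS ==
["H6","H6","H6","H6","H5"]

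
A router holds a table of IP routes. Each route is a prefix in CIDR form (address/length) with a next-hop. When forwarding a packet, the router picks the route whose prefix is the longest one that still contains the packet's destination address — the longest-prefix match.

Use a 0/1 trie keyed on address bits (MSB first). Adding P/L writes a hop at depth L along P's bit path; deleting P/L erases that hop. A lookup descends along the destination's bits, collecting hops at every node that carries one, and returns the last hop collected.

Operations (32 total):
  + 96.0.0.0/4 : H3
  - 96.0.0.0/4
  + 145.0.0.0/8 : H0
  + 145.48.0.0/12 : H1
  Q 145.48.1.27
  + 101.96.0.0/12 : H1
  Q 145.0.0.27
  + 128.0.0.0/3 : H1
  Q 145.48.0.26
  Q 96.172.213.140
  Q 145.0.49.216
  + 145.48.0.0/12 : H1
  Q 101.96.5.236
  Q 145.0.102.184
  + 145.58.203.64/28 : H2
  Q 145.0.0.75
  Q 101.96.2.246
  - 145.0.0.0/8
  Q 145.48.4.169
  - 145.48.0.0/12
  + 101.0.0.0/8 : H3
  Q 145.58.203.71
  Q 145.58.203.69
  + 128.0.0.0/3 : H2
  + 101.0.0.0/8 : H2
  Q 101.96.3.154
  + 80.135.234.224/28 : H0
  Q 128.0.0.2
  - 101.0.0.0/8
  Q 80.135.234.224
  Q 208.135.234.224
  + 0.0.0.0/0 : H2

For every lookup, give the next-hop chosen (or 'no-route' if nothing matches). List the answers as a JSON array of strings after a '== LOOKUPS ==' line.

Apply in order:
  + 96.0.0.0/4 (H3) depth=4
  - 96.0.0.0/4 clear@4
  + 145.0.0.0/8 (H0) depth=8
  + 145.48.0.0/12 (H1) depth=12
  Q 145.48.1.27: descend 100100010011 ; hops seen [H0,H1] ; pick H1
  + 101.96.0.0/12 (H1) depth=12
  Q 145.0.0.27: descend 1001000100 ; hops seen [H0] ; pick H0
  + 128.0.0.0/3 (H1) depth=3
  Q 145.48.0.26: descend 100100010011 ; hops seen [H1,H0,H1] ; pick H1
  Q 96.172.213.140: descend 01100 ; hops seen [∅] ; pick no-route
  Q 145.0.49.216: descend 1001000100 ; hops seen [H1,H0] ; pick H0
  + 145.48.0.0/12 (H1) depth=12
  Q 101.96.5.236: descend 011001010110 ; hops seen [H1] ; pick H1
  Q 145.0.102.184: descend 1001000100 ; hops seen [H1,H0] ; pick H0
  + 145.58.203.64/28 (H2) depth=28
  Q 145.0.0.75: descend 1001000100 ; hops seen [H1,H0] ; pick H0
  Q 101.96.2.246: descend 011001010110 ; hops seen [H1] ; pick H1
  - 145.0.0.0/8 clear@8
  Q 145.48.4.169: descend 100100010011 ; hops seen [H1,H1] ; pick H1
  - 145.48.0.0/12 clear@12
  + 101.0.0.0/8 (H3) depth=8
  Q 145.58.203.71: descend 1001000100111010110010110100 ; hops seen [H1,H2] ; pick H2
  Q 145.58.203.69: descend 1001000100111010110010110100 ; hops seen [H1,H2] ; pick H2
  + 128.0.0.0/3 (H2) depth=3
  + 101.0.0.0/8 (H2) depth=8
  Q 101.96.3.154: descend 011001010110 ; hops seen [H2,H1] ; pick H1
  + 80.135.234.224/28 (H0) depth=28
  Q 128.0.0.2: descend 100 ; hops seen [H2] ; pick H2
  - 101.0.0.0/8 clear@8
  Q 80.135.234.224: descend 0101000010000111111010101110 ; hops seen [H0] ; pick H0
  Q 208.135.234.224: descend 1 ; hops seen [∅] ; pick no-route
  + 0.0.0.0/0 (H2) depth=0

== LOOKUPS ==
["H1","H0","H1","no-route","H0","H1","H0","H0","H1","H1","H2","H2","H1","H2","H0","no-route"]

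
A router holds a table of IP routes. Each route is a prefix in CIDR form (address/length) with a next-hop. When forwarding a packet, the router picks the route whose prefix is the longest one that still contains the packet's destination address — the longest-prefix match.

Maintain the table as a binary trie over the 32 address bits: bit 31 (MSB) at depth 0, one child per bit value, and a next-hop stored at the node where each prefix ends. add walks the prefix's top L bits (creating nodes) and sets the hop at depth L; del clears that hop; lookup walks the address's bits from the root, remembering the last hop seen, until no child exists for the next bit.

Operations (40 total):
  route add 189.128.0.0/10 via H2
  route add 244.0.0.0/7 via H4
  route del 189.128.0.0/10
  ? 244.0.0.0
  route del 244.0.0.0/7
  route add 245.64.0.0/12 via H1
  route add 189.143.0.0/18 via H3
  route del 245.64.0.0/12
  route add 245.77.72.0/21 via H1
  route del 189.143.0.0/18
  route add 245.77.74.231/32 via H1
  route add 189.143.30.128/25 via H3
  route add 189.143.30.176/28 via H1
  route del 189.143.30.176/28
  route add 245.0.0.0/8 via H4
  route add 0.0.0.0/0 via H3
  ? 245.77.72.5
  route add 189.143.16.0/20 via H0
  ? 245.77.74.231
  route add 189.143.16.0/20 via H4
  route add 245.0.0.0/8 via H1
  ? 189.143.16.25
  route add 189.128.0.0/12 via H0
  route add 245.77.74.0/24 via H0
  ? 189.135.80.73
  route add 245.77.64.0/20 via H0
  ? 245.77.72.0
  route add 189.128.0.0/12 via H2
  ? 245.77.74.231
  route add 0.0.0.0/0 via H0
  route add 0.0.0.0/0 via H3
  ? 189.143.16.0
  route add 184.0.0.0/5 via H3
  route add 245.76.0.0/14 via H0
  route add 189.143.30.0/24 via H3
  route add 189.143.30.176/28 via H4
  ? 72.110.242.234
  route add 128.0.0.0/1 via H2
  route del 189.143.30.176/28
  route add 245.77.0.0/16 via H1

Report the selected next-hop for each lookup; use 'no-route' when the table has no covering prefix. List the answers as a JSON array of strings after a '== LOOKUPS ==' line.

Process each operation:
  + 189.128.0.0/10 (H2) depth=10
  + 244.0.0.0/7 (H4) depth=7
  del 189.128.0.0/10 (clear depth 10)
  lookup 244.0.0.0: bits 1111010 walk d0:-→d1:-→d2:-→d3:-→d4:-→d5:-→d6:-→d7:H4 -> H4
  del 244.0.0.0/7 (clear depth 7)
  + 245.64.0.0/12 (H1) depth=12
  + 189.143.0.0/18 (H3) depth=18
  del 245.64.0.0/12 (clear depth 12)
  + 245.77.72.0/21 (H1) depth=21
  del 189.143.0.0/18 (clear depth 18)
  + 245.77.74.231/32 (H1) depth=32
  + 189.143.30.128/25 (H3) depth=25
  + 189.143.30.176/28 (H1) depth=28
  del 189.143.30.176/28 (clear depth 28)
  + 245.0.0.0/8 (H4) depth=8
  + 0.0.0.0/0 (H3) depth=0
  lookup 245.77.72.5: bits 1111010101001101010010 walk d0:H3→d1:-→d2:-→d3:-→d4:-→d5:-→d6:-→d7:-→d8:H4→d9:-→d10:-→d11:-→d12:-→d13:-→d14:-→d15:-→d16:-→d17:-→d18:-→d19:-→d20:-→d21:H1→d22:- -> H1
  + 189.143.16.0/20 (H0) depth=20
  lookup 245.77.74.231: bits 11110101010011010100101011100111 walk d0:H3→d1:-→d2:-→d3:-→d4:-→d5:-→d6:-→d7:-→d8:H4→d9:-→d10:-→d11:-→d12:-→d13:-→d14:-→d15:-→d16:-→d17:-→d18:-→d19:-→d20:-→d21:H1→d22:-→d23:-→d24:-→d25:-→d26:-→d27:-→d28:-→d29:-→d30:-→d31:-→d32:H1 -> H1
  + 189.143.16.0/20 (H4) depth=20
  + 245.0.0.0/8 (H1) depth=8
  lookup 189.143.16.25: bits 10111101100011110001 walk d0:H3→d1:-→d2:-→d3:-→d4:-→d5:-→d6:-→d7:-→d8:-→d9:-→d10:-→d11:-→d12:-→d13:-→d14:-→d15:-→d16:-→d17:-→d18:-→d19:-→d20:H4 -> H4
  + 189.128.0.0/12 (H0) depth=12
  + 245.77.74.0/24 (H0) depth=24
  lookup 189.135.80.73: bits 101111011000 walk d0:H3→d1:-→d2:-→d3:-→d4:-→d5:-→d6:-→d7:-→d8:-→d9:-→d10:-→d11:-→d12:H0 -> H0
  + 245.77.64.0/20 (H0) depth=20
  lookup 245.77.72.0: bits 1111010101001101010010 walk d0:H3→d1:-→d2:-→d3:-→d4:-→d5:-→d6:-→d7:-→d8:H1→d9:-→d10:-→d11:-→d12:-→d13:-→d14:-→d15:-→d16:-→d17:-→d18:-→d19:-→d20:H0→d21:H1→d22:- -> H1
  + 189.128.0.0/12 (H2) depth=12
  lookup 245.77.74.231: bits 11110101010011010100101011100111 walk d0:H3→d1:-→d2:-→d3:-→d4:-→d5:-→d6:-→d7:-→d8:H1→d9:-→d10:-→d11:-→d12:-→d13:-→d14:-→d15:-→d16:-→d17:-→d18:-→d19:-→d20:H0→d21:H1→d22:-→d23:-→d24:H0→d25:-→d26:-→d27:-→d28:-→d29:-→d30:-→d31:-→d32:H1 -> H1
  + 0.0.0.0/0 (H0) depth=0
  + 0.0.0.0/0 (H3) depth=0
  lookup 189.143.16.0: bits 10111101100011110001 walk d0:H3→d1:-→d2:-→d3:-→d4:-→d5:-→d6:-→d7:-→d8:-→d9:-→d10:-→d11:-→d12:H2→d13:-→d14:-→d15:-→d16:-→d17:-→d18:-→d19:-→d20:H4 -> H4
  + 184.0.0.0/5 (H3) depth=5
  + 245.76.0.0/14 (H0) depth=14
  + 189.143.30.0/24 (H3) depth=24
  + 189.143.30.176/28 (H4) depth=28
  lookup 72.110.242.234: bits ε walk d0:H3 -> H3
  + 128.0.0.0/1 (H2) depth=1
  del 189.143.30.176/28 (clear depth 28)
  + 245.77.0.0/16 (H1) depth=16

== LOOKUPS ==
["H4","H1","H1","H4","H0","H1","H1","H4","H3"]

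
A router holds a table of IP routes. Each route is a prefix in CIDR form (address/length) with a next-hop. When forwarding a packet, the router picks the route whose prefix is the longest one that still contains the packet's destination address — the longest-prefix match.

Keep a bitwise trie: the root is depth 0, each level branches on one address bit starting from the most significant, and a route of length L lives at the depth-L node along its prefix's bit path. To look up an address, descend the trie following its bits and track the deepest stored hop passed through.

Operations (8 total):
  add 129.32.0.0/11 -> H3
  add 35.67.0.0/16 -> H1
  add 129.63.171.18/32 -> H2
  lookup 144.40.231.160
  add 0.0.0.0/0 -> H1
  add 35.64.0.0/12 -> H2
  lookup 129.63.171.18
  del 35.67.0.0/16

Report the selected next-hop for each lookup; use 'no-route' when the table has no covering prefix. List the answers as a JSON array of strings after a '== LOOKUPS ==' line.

Process each operation:
  add 129.32.0.0/11 -> H3 at depth 11
  add 35.67.0.0/16 -> H1 at depth 16
  add 129.63.171.18/32 -> H2 at depth 32
  ? 144.40.231.160  path d0:-→d1:-→d2:-→d3:-  best=no-route
  add 0.0.0.0/0 -> H1 at depth 0
  add 35.64.0.0/12 -> H2 at depth 12
  ? 129.63.171.18  path d0:H1→d1:-→d2:-→d3:-→d4:-→d5:-→d6:-→d7:-→d8:-→d9:-→d10:-→d11:H3→d12:-→d13:-→d14:-→d15:-→d16:-→d17:-→d18:-→d19:-→d20:-→d21:-→d22:-→d23:-→d24:-→d25:-→d26:-→d27:-→d28:-→d29:-→d30:-→d31:-→d32:H2  best=H2
  - 35.67.0.0/16 clear@16

== LOOKUPS ==
["no-route","H2"]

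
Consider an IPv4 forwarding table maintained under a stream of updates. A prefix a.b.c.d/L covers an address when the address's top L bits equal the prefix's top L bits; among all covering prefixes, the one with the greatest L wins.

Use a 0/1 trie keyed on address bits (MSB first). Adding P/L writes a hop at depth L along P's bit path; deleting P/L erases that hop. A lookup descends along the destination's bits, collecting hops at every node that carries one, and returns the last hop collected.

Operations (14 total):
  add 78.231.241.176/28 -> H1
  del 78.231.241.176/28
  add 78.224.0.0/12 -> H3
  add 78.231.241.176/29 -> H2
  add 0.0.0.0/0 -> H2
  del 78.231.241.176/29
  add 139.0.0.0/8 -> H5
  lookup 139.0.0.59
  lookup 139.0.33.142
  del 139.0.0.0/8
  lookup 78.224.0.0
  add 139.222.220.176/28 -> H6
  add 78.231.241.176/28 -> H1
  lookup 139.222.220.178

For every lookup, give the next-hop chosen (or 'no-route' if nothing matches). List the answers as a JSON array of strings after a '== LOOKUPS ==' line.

Apply in order:
  + 78.231.241.176/28 (H1) depth=28
  del 78.231.241.176/28 (clear depth 28)
  + 78.224.0.0/12 (H3) depth=12
  + 78.231.241.176/29 (H2) depth=29
  + 0.0.0.0/0 (H2) depth=0
  del 78.231.241.176/29 (clear depth 29)
  + 139.0.0.0/8 (H5) depth=8
  lookup 139.0.0.59: bits 10001011 walk d0:H2→d1:-→d2:-→d3:-→d4:-→d5:-→d6:-→d7:-→d8:H5 -> H5
  lookup 139.0.33.142: bits 10001011 walk d0:H2→d1:-→d2:-→d3:-→d4:-→d5:-→d6:-→d7:-→d8:H5 -> H5
  del 139.0.0.0/8 (clear depth 8)
  lookup 78.224.0.0: bits 0100111011100 walk d0:H2→d1:-→d2:-→d3:-→d4:-→d5:-→d6:-→d7:-→d8:-→d9:-→d10:-→d11:-→d12:H3→d13:- -> H3
  + 139.222.220.176/28 (H6) depth=28
  + 78.231.241.176/28 (H1) depth=28
  lookup 139.222.220.178: bits 1000101111011110110111001011 walk d0:H2→d1:-→d2:-→d3:-→d4:-→d5:-→d6:-→d7:-→d8:-→d9:-→d10:-→d11:-→d12:-→d13:-→d14:-→d15:-→d16:-→d17:-→d18:-→d19:-→d20:-→d21:-→d22:-→d23:-→d24:-→d25:-→d26:-→d27:-→d28:H6 -> H6

== LOOKUPS ==
["H5","H5","H3","H6"]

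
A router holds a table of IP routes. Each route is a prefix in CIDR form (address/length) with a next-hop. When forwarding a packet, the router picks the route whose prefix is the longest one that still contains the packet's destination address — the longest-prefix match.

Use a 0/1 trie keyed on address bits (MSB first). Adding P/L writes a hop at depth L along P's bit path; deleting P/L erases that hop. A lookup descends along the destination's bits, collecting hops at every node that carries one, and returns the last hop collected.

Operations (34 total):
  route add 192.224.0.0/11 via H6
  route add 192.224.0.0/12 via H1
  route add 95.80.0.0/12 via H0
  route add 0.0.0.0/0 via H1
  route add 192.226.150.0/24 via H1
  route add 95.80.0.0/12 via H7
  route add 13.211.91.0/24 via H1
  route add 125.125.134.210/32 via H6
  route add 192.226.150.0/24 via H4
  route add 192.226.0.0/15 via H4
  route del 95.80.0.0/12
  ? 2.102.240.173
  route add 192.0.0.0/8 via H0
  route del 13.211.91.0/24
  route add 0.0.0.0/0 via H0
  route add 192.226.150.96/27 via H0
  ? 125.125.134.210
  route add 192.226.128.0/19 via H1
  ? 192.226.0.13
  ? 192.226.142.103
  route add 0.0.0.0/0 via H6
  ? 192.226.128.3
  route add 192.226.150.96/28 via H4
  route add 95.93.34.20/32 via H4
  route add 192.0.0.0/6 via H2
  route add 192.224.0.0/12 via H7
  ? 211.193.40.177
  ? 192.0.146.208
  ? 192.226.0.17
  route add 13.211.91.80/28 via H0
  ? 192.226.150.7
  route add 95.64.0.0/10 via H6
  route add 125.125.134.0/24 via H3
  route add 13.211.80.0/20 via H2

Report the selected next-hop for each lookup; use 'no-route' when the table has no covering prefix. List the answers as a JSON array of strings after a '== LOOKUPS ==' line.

Process each operation:
  add 192.224.0.0/11 -> H6 at depth 11
  add 192.224.0.0/12 -> H1 at depth 12
  add 95.80.0.0/12 -> H0 at depth 12
  add 0.0.0.0/0 -> H1 at depth 0
  add 192.226.150.0/24 -> H1 at depth 24
  add 95.80.0.0/12 -> H7 at depth 12
  add 13.211.91.0/24 -> H1 at depth 24
  add 125.125.134.210/32 -> H6 at depth 32
  add 192.226.150.0/24 -> H4 at depth 24
  add 192.226.0.0/15 -> H4 at depth 15
  - 95.80.0.0/12 clear@12
  ? 2.102.240.173  path d0:H1→d1:-→d2:-→d3:-→d4:-  best=H1
  add 192.0.0.0/8 -> H0 at depth 8
  - 13.211.91.0/24 clear@24
  add 0.0.0.0/0 -> H0 at depth 0
  add 192.226.150.96/27 -> H0 at depth 27
  ? 125.125.134.210  path d0:H0→d1:-→d2:-→d3:-→d4:-→d5:-→d6:-→d7:-→d8:-→d9:-→d10:-→d11:-→d12:-→d13:-→d14:-→d15:-→d16:-→d17:-→d18:-→d19:-→d20:-→d21:-→d22:-→d23:-→d24:-→d25:-→d26:-→d27:-→d28:-→d29:-→d30:-→d31:-→d32:H6  best=H6
  add 192.226.128.0/19 -> H1 at depth 19
  ? 192.226.0.13  path d0:H0→d1:-→d2:-→d3:-→d4:-→d5:-→d6:-→d7:-→d8:H0→d9:-→d10:-→d11:H6→d12:H1→d13:-→d14:-→d15:H4→d16:-  best=H4
  ? 192.226.142.103  path d0:H0→d1:-→d2:-→d3:-→d4:-→d5:-→d6:-→d7:-→d8:H0→d9:-→d10:-→d11:H6→d12:H1→d13:-→d14:-→d15:H4→d16:-→d17:-→d18:-→d19:H1  best=H1
  add 0.0.0.0/0 -> H6 at depth 0
  ? 192.226.128.3  path d0:H6→d1:-→d2:-→d3:-→d4:-→d5:-→d6:-→d7:-→d8:H0→d9:-→d10:-→d11:H6→d12:H1→d13:-→d14:-→d15:H4→d16:-→d17:-→d18:-→d19:H1  best=H1
  add 192.226.150.96/28 -> H4 at depth 28
  add 95.93.34.20/32 -> H4 at depth 32
  add 192.0.0.0/6 -> H2 at depth 6
  add 192.224.0.0/12 -> H7 at depth 12
  ? 211.193.40.177  path d0:H6→d1:-→d2:-→d3:-  best=H6
  ? 192.0.146.208  path d0:H6→d1:-→d2:-→d3:-→d4:-→d5:-→d6:H2→d7:-→d8:H0  best=H0
  ? 192.226.0.17  path d0:H6→d1:-→d2:-→d3:-→d4:-→d5:-→d6:H2→d7:-→d8:H0→d9:-→d10:-→d11:H6→d12:H7→d13:-→d14:-→d15:H4→d16:-  best=H4
  add 13.211.91.80/28 -> H0 at depth 28
  ? 192.226.150.7  path d0:H6→d1:-→d2:-→d3:-→d4:-→d5:-→d6:H2→d7:-→d8:H0→d9:-→d10:-→d11:H6→d12:H7→d13:-→d14:-→d15:H4→d16:-→d17:-→d18:-→d19:H1→d20:-→d21:-→d22:-→d23:-→d24:H4→d25:-  best=H4
  add 95.64.0.0/10 -> H6 at depth 10
  add 125.125.134.0/24 -> H3 at depth 24
  add 13.211.80.0/20 -> H2 at depth 20

== LOOKUPS ==
["H1","H6","H4","H1","H1","H6","H0","H4","H4"]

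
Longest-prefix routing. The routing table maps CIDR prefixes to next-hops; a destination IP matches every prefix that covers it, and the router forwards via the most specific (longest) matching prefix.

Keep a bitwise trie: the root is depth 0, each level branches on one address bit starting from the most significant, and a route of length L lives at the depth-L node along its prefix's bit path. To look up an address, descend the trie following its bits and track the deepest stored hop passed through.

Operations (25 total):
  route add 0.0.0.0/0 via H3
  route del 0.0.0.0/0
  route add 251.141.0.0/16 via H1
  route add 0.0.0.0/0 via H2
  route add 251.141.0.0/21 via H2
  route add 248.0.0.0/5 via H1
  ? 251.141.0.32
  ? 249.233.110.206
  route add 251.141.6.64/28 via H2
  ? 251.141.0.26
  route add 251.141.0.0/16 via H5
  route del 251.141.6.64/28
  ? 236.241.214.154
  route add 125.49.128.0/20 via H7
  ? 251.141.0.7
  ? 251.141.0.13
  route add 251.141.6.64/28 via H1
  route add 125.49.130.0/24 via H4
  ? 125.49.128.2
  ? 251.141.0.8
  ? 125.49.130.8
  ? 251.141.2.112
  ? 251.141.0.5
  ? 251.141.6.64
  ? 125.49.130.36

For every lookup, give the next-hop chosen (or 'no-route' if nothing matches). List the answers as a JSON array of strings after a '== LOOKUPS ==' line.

Trace:
  add 0.0.0.0/0 -> H3 at depth 0
  - 0.0.0.0/0 clear@0
  add 251.141.0.0/16 -> H1 at depth 16
  add 0.0.0.0/0 -> H2 at depth 0
  add 251.141.0.0/21 -> H2 at depth 21
  add 248.0.0.0/5 -> H1 at depth 5
  Q 251.141.0.32: descend 111110111000110100000 ; hops seen [H2,H1,H1,H2] ; pick H2
  Q 249.233.110.206: descend 111110 ; hops seen [H2,H1] ; pick H1
  add 251.141.6.64/28 -> H2 at depth 28
  Q 251.141.0.26: descend 111110111000110100000 ; hops seen [H2,H1,H1,H2] ; pick H2
  add 251.141.0.0/16 -> H5 at depth 16
  - 251.141.6.64/28 clear@28
  Q 236.241.214.154: descend 111 ; hops seen [H2] ; pick H2
  add 125.49.128.0/20 -> H7 at depth 20
  Q 251.141.0.7: descend 111110111000110100000 ; hops seen [H2,H1,H5,H2] ; pick H2
  Q 251.141.0.13: descend 111110111000110100000 ; hops seen [H2,H1,H5,H2] ; pick H2
  add 251.141.6.64/28 -> H1 at depth 28
  add 125.49.130.0/24 -> H4 at depth 24
  Q 125.49.128.2: descend 0111110100110001100000 ; hops seen [H2,H7] ; pick H7
  Q 251.141.0.8: descend 111110111000110100000 ; hops seen [H2,H1,H5,H2] ; pick H2
  Q 125.49.130.8: descend 011111010011000110000010 ; hops seen [H2,H7,H4] ; pick H4
  Q 251.141.2.112: descend 111110111000110100000 ; hops seen [H2,H1,H5,H2] ; pick H2
  Q 251.141.0.5: descend 111110111000110100000 ; hops seen [H2,H1,H5,H2] ; pick H2
  Q 251.141.6.64: descend 1111101110001101000001100100 ; hops seen [H2,H1,H5,H2,H1] ; pick H1
  Q 125.49.130.36: descend 011111010011000110000010 ; hops seen [H2,H7,H4] ; pick H4

== LOOKUPS ==
["H2","H1","H2","H2","H2","H2","H7","H2","H4","H2","H2","H1","H4"]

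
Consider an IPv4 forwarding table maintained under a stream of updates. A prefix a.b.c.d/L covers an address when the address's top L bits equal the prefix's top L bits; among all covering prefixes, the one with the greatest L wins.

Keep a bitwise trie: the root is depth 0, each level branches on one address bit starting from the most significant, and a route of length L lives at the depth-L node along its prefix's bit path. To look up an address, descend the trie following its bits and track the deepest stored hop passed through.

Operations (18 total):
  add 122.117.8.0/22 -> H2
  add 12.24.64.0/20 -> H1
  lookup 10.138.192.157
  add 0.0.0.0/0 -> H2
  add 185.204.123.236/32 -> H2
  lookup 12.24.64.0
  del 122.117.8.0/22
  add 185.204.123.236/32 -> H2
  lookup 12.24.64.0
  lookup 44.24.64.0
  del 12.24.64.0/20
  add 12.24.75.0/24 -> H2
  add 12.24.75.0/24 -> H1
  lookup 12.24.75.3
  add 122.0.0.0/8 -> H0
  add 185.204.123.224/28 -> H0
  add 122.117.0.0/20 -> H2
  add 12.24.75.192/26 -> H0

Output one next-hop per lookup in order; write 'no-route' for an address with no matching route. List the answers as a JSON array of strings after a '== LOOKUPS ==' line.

Trace:
  add 122.117.8.0/22 -> H2 at depth 22
  add 12.24.64.0/20 -> H1 at depth 20
  ? 10.138.192.157  path d0:-→d1:-→d2:-→d3:-→d4:-→d5:-  best=no-route
  add 0.0.0.0/0 -> H2 at depth 0
  add 185.204.123.236/32 -> H2 at depth 32
  ? 12.24.64.0  path d0:H2→d1:-→d2:-→d3:-→d4:-→d5:-→d6:-→d7:-→d8:-→d9:-→d10:-→d11:-→d12:-→d13:-→d14:-→d15:-→d16:-→d17:-→d18:-→d19:-→d20:H1  best=H1
  del 122.117.8.0/22 (clear depth 22)
  add 185.204.123.236/32 -> H2 at depth 32
  ? 12.24.64.0  path d0:H2→d1:-→d2:-→d3:-→d4:-→d5:-→d6:-→d7:-→d8:-→d9:-→d10:-→d11:-→d12:-→d13:-→d14:-→d15:-→d16:-→d17:-→d18:-→d19:-→d20:H1  best=H1
  ? 44.24.64.0  path d0:H2→d1:-→d2:-  best=H2
  del 12.24.64.0/20 (clear depth 20)
  add 12.24.75.0/24 -> H2 at depth 24
  add 12.24.75.0/24 -> H1 at depth 24
  ? 12.24.75.3  path d0:H2→d1:-→d2:-→d3:-→d4:-→d5:-→d6:-→d7:-→d8:-→d9:-→d10:-→d11:-→d12:-→d13:-→d14:-→d15:-→d16:-→d17:-→d18:-→d19:-→d20:-→d21:-→d22:-→d23:-→d24:H1  best=H1
  add 122.0.0.0/8 -> H0 at depth 8
  add 185.204.123.224/28 -> H0 at depth 28
  add 122.117.0.0/20 -> H2 at depth 20
  add 12.24.75.192/26 -> H0 at depth 26

== LOOKUPS ==
["no-route","H1","H1","H2","H1"]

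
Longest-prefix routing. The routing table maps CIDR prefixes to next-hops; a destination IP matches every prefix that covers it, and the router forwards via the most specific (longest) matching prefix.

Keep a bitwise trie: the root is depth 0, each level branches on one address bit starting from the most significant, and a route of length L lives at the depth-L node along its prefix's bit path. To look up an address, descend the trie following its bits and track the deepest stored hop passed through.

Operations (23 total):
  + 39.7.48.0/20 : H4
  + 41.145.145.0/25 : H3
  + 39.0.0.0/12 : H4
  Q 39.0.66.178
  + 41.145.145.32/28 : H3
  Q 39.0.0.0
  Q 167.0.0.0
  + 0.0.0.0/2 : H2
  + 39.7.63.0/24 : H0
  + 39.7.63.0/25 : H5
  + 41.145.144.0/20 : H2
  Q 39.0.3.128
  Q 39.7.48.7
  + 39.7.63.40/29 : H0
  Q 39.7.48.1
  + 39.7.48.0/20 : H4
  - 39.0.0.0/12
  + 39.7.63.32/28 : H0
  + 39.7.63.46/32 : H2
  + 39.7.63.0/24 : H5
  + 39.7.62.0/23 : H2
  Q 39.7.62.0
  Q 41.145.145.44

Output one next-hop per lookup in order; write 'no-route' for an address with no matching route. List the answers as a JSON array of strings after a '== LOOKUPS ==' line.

Trace:
  + 39.7.48.0/20 (H4) depth=20
  + 41.145.145.0/25 (H3) depth=25
  + 39.0.0.0/12 (H4) depth=12
  lookup 39.0.66.178: bits 0010011100000 walk d0:-→d1:-→d2:-→d3:-→d4:-→d5:-→d6:-→d7:-→d8:-→d9:-→d10:-→d11:-→d12:H4→d13:- -> H4
  + 41.145.145.32/28 (H3) depth=28
  lookup 39.0.0.0: bits 0010011100000 walk d0:-→d1:-→d2:-→d3:-→d4:-→d5:-→d6:-→d7:-→d8:-→d9:-→d10:-→d11:-→d12:H4→d13:- -> H4
  lookup 167.0.0.0: bits ε walk d0:- -> no-route
  + 0.0.0.0/2 (H2) depth=2
  + 39.7.63.0/24 (H0) depth=24
  + 39.7.63.0/25 (H5) depth=25
  + 41.145.144.0/20 (H2) depth=20
  lookup 39.0.3.128: bits 0010011100000 walk d0:-→d1:-→d2:H2→d3:-→d4:-→d5:-→d6:-→d7:-→d8:-→d9:-→d10:-→d11:-→d12:H4→d13:- -> H4
  lookup 39.7.48.7: bits 00100111000001110011 walk d0:-→d1:-→d2:H2→d3:-→d4:-→d5:-→d6:-→d7:-→d8:-→d9:-→d10:-→d11:-→d12:H4→d13:-→d14:-→d15:-→d16:-→d17:-→d18:-→d19:-→d20:H4 -> H4
  + 39.7.63.40/29 (H0) depth=29
  lookup 39.7.48.1: bits 00100111000001110011 walk d0:-→d1:-→d2:H2→d3:-→d4:-→d5:-→d6:-→d7:-→d8:-→d9:-→d10:-→d11:-→d12:H4→d13:-→d14:-→d15:-→d16:-→d17:-→d18:-→d19:-→d20:H4 -> H4
  + 39.7.48.0/20 (H4) depth=20
  del 39.0.0.0/12 (clear depth 12)
  + 39.7.63.32/28 (H0) depth=28
  + 39.7.63.46/32 (H2) depth=32
  + 39.7.63.0/24 (H5) depth=24
  + 39.7.62.0/23 (H2) depth=23
  lookup 39.7.62.0: bits 00100111000001110011111 walk d0:-→d1:-→d2:H2→d3:-→d4:-→d5:-→d6:-→d7:-→d8:-→d9:-→d10:-→d11:-→d12:-→d13:-→d14:-→d15:-→d16:-→d17:-→d18:-→d19:-→d20:H4→d21:-→d22:-→d23:H2 -> H2
  lookup 41.145.145.44: bits 0010100110010001100100010010 walk d0:-→d1:-→d2:H2→d3:-→d4:-→d5:-→d6:-→d7:-→d8:-→d9:-→d10:-→d11:-→d12:-→d13:-→d14:-→d15:-→d16:-→d17:-→d18:-→d19:-→d20:H2→d21:-→d22:-→d23:-→d24:-→d25:H3→d26:-→d27:-→d28:H3 -> H3

== LOOKUPS ==
["H4","H4","no-route","H4","H4","H4","H2","H3"]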